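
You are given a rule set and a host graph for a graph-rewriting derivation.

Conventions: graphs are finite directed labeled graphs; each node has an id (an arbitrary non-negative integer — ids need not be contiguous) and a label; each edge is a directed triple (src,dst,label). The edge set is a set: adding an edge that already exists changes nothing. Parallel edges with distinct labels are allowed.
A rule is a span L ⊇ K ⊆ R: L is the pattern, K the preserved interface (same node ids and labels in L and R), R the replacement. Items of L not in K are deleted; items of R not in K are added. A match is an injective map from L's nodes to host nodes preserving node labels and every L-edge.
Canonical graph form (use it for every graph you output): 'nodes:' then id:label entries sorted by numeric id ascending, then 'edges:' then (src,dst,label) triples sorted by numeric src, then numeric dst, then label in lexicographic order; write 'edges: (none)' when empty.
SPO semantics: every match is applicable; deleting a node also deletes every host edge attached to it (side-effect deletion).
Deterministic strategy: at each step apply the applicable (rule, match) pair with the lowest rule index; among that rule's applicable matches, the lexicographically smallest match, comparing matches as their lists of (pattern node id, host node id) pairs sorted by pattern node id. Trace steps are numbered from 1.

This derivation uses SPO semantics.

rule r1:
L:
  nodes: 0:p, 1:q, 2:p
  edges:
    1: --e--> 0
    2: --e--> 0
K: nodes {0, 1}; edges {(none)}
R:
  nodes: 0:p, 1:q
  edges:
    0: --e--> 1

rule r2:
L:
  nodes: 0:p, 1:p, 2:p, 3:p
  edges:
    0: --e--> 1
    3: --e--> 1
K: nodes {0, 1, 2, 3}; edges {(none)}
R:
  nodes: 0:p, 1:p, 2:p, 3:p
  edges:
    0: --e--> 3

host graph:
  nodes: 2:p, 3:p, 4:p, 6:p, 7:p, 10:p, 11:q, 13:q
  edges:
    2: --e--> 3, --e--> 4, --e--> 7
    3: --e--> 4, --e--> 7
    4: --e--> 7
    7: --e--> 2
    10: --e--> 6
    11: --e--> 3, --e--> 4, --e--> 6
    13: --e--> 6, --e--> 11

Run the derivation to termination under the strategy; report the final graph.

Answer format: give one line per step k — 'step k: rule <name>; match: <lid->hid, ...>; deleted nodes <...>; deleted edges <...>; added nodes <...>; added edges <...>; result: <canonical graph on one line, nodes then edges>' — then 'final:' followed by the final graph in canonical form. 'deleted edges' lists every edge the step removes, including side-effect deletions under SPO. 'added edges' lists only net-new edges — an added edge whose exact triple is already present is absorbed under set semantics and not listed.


step 1: rule r1; match: 0->3, 1->11, 2->2; deleted nodes 2; deleted edges (2,3,e); (2,4,e); (2,7,e); (7,2,e); (11,3,e); added nodes (none); added edges (3,11,e); result: nodes: 3:p, 4:p, 6:p, 7:p, 10:p, 11:q, 13:q edges: (3,4,e); (3,7,e); (3,11,e); (4,7,e); (10,6,e); (11,4,e); (11,6,e); (13,6,e); (13,11,e)
step 2: rule r1; match: 0->4, 1->11, 2->3; deleted nodes 3; deleted edges (3,4,e); (3,7,e); (3,11,e); (11,4,e); added nodes (none); added edges (4,11,e); result: nodes: 4:p, 6:p, 7:p, 10:p, 11:q, 13:q edges: (4,7,e); (4,11,e); (10,6,e); (11,6,e); (13,6,e); (13,11,e)
step 3: rule r1; match: 0->6, 1->11, 2->10; deleted nodes 10; deleted edges (10,6,e); (11,6,e); added nodes (none); added edges (6,11,e); result: nodes: 4:p, 6:p, 7:p, 11:q, 13:q edges: (4,7,e); (4,11,e); (6,11,e); (13,6,e); (13,11,e)
final:
nodes: 4:p, 6:p, 7:p, 11:q, 13:q
edges: (4,7,e); (4,11,e); (6,11,e); (13,6,e); (13,11,e)


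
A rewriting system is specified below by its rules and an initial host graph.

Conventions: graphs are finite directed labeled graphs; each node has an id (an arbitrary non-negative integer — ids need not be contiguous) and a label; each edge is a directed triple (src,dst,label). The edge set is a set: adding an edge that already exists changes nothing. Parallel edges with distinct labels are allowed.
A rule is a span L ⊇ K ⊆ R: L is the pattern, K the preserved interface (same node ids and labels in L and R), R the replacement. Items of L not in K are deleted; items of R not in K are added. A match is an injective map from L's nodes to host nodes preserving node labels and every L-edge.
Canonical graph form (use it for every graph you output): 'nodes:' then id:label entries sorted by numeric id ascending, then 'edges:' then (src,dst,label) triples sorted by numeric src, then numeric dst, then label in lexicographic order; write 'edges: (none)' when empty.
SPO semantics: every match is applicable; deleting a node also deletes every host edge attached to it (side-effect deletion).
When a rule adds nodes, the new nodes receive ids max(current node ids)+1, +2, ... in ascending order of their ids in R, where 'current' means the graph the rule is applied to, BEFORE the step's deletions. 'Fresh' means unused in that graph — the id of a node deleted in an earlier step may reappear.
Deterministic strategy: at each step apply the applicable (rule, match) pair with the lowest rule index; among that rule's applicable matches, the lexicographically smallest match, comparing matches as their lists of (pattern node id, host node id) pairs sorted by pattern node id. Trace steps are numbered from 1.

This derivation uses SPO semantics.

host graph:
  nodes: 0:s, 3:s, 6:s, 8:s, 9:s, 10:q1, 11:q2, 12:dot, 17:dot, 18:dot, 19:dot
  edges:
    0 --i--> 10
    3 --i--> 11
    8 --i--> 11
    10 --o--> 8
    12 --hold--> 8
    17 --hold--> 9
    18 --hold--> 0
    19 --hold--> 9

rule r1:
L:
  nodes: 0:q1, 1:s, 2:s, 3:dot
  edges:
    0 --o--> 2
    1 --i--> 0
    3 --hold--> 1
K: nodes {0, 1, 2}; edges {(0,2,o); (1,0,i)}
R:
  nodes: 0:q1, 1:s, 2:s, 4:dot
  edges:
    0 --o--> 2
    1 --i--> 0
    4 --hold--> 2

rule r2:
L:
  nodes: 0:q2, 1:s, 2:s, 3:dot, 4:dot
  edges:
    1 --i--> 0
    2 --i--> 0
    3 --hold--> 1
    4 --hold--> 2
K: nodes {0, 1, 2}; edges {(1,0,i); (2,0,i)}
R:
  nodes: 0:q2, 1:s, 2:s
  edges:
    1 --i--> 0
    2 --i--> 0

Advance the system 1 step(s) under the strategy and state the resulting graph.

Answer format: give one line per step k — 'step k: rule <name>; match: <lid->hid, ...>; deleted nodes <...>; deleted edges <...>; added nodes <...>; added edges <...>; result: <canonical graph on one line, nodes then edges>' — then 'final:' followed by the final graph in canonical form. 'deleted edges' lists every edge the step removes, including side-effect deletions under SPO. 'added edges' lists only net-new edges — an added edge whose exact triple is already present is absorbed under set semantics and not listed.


step 1: rule r1; match: 0->10, 1->0, 2->8, 3->18; deleted nodes 18; deleted edges (18,0,hold); added nodes 20; added edges (20,8,hold); result: nodes: 0:s, 3:s, 6:s, 8:s, 9:s, 10:q1, 11:q2, 12:dot, 17:dot, 19:dot, 20:dot edges: (0,10,i); (3,11,i); (8,11,i); (10,8,o); (12,8,hold); (17,9,hold); (19,9,hold); (20,8,hold)
final:
nodes: 0:s, 3:s, 6:s, 8:s, 9:s, 10:q1, 11:q2, 12:dot, 17:dot, 19:dot, 20:dot
edges: (0,10,i); (3,11,i); (8,11,i); (10,8,o); (12,8,hold); (17,9,hold); (19,9,hold); (20,8,hold)


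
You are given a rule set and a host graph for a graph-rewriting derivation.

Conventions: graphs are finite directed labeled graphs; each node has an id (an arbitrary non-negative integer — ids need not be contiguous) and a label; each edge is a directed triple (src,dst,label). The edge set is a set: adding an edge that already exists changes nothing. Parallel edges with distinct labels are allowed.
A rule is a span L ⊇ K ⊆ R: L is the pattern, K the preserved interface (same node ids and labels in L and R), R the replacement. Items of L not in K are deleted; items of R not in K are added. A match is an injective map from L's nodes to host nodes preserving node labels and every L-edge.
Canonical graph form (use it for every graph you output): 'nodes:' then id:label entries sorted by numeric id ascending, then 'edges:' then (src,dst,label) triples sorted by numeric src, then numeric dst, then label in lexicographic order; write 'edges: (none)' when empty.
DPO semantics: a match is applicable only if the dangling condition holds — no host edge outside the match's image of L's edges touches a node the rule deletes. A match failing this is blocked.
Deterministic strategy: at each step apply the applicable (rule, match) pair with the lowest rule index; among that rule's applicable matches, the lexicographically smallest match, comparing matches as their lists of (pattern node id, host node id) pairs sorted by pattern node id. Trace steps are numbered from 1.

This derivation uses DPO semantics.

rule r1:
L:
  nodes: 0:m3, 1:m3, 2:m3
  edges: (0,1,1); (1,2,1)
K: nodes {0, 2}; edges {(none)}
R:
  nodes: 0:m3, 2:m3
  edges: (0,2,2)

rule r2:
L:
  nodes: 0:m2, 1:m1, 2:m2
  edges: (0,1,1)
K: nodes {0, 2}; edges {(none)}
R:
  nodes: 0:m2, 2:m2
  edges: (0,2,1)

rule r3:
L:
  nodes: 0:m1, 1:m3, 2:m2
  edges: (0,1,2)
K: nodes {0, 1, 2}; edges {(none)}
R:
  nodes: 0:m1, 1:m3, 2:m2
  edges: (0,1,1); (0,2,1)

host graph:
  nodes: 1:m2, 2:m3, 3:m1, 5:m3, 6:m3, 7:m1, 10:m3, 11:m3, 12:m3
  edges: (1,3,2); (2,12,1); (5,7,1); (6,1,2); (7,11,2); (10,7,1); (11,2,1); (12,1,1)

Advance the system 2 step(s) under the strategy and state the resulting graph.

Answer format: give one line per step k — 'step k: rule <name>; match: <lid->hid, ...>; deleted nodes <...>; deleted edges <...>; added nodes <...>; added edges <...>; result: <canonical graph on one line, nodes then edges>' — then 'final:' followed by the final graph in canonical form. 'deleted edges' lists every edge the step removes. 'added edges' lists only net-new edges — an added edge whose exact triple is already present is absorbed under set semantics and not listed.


step 1: rule r1; match: 0->11, 1->2, 2->12; deleted nodes 2; deleted edges (2,12,1); (11,2,1); added nodes (none); added edges (11,12,2); result: nodes: 1:m2, 3:m1, 5:m3, 6:m3, 7:m1, 10:m3, 11:m3, 12:m3 edges: (1,3,2); (5,7,1); (6,1,2); (7,11,2); (10,7,1); (11,12,2); (12,1,1)
step 2: rule r3; match: 0->7, 1->11, 2->1; deleted nodes (none); deleted edges (7,11,2); added nodes (none); added edges (7,1,1); (7,11,1); result: nodes: 1:m2, 3:m1, 5:m3, 6:m3, 7:m1, 10:m3, 11:m3, 12:m3 edges: (1,3,2); (5,7,1); (6,1,2); (7,1,1); (7,11,1); (10,7,1); (11,12,2); (12,1,1)
final:
nodes: 1:m2, 3:m1, 5:m3, 6:m3, 7:m1, 10:m3, 11:m3, 12:m3
edges: (1,3,2); (5,7,1); (6,1,2); (7,1,1); (7,11,1); (10,7,1); (11,12,2); (12,1,1)


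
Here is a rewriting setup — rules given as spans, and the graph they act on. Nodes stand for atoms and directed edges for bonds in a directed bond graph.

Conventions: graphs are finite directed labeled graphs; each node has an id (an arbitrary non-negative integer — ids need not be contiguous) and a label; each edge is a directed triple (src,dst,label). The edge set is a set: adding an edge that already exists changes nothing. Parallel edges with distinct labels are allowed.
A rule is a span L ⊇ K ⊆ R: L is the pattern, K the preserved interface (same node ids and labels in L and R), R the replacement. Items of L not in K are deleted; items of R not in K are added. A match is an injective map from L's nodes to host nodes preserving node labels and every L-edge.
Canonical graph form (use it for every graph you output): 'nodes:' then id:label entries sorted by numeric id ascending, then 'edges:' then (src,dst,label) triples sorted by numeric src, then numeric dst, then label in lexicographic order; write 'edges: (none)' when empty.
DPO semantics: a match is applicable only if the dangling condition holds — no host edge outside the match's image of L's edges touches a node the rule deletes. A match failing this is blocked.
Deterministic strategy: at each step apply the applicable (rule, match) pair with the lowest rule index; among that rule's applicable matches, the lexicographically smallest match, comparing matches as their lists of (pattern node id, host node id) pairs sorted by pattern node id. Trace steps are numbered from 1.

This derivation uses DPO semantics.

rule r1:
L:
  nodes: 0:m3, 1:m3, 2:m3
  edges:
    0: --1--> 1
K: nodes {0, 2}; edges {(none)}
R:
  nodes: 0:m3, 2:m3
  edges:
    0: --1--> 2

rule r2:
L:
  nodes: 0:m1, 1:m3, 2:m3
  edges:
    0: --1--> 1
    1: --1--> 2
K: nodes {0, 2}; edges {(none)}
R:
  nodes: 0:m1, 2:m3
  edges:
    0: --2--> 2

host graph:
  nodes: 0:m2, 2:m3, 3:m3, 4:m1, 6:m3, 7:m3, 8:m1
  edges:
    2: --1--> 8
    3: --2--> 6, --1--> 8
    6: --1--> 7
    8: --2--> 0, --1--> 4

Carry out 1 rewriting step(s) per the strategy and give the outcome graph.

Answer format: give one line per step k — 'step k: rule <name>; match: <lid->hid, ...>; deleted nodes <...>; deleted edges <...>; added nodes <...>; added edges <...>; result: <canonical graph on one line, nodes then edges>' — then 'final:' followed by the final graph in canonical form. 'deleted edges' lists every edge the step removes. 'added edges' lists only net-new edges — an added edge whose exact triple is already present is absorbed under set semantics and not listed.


step 1: rule r1; match: 0->6, 1->7, 2->2; deleted nodes 7; deleted edges (6,7,1); added nodes (none); added edges (6,2,1); result: nodes: 0:m2, 2:m3, 3:m3, 4:m1, 6:m3, 8:m1 edges: (2,8,1); (3,6,2); (3,8,1); (6,2,1); (8,0,2); (8,4,1)
final:
nodes: 0:m2, 2:m3, 3:m3, 4:m1, 6:m3, 8:m1
edges: (2,8,1); (3,6,2); (3,8,1); (6,2,1); (8,0,2); (8,4,1)


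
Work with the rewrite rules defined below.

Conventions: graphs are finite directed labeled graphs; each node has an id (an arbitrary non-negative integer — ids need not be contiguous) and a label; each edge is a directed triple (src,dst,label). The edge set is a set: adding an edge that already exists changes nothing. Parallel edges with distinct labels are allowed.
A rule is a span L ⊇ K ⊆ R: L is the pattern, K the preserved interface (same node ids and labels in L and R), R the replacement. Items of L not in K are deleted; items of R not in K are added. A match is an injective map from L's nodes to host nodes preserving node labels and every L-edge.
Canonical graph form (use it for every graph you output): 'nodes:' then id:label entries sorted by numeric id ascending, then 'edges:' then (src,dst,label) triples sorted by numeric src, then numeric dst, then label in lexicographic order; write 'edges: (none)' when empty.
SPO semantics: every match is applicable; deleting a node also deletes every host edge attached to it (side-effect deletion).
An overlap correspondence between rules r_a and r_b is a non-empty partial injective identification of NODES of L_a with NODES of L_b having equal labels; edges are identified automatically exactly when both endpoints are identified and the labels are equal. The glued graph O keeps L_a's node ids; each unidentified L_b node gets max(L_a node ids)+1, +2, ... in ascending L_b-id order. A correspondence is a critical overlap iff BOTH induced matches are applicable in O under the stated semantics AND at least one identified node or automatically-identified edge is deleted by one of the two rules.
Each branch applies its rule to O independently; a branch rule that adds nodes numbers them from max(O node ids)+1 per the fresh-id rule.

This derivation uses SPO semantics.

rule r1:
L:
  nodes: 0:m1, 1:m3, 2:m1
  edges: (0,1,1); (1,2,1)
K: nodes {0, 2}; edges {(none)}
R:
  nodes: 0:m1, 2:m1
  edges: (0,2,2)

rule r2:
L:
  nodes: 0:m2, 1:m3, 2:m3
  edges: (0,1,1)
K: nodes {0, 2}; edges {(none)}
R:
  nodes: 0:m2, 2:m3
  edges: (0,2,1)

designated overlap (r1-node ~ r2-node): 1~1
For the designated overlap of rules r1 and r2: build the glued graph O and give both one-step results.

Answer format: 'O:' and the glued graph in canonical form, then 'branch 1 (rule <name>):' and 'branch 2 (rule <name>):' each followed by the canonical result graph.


O:
nodes: 0:m1, 1:m3, 2:m1, 3:m2, 4:m3
edges: (0,1,1); (1,2,1); (3,1,1)
branch 1 (rule r1):
nodes: 0:m1, 2:m1, 3:m2, 4:m3
edges: (0,2,2)
branch 2 (rule r2):
nodes: 0:m1, 2:m1, 3:m2, 4:m3
edges: (3,4,1)


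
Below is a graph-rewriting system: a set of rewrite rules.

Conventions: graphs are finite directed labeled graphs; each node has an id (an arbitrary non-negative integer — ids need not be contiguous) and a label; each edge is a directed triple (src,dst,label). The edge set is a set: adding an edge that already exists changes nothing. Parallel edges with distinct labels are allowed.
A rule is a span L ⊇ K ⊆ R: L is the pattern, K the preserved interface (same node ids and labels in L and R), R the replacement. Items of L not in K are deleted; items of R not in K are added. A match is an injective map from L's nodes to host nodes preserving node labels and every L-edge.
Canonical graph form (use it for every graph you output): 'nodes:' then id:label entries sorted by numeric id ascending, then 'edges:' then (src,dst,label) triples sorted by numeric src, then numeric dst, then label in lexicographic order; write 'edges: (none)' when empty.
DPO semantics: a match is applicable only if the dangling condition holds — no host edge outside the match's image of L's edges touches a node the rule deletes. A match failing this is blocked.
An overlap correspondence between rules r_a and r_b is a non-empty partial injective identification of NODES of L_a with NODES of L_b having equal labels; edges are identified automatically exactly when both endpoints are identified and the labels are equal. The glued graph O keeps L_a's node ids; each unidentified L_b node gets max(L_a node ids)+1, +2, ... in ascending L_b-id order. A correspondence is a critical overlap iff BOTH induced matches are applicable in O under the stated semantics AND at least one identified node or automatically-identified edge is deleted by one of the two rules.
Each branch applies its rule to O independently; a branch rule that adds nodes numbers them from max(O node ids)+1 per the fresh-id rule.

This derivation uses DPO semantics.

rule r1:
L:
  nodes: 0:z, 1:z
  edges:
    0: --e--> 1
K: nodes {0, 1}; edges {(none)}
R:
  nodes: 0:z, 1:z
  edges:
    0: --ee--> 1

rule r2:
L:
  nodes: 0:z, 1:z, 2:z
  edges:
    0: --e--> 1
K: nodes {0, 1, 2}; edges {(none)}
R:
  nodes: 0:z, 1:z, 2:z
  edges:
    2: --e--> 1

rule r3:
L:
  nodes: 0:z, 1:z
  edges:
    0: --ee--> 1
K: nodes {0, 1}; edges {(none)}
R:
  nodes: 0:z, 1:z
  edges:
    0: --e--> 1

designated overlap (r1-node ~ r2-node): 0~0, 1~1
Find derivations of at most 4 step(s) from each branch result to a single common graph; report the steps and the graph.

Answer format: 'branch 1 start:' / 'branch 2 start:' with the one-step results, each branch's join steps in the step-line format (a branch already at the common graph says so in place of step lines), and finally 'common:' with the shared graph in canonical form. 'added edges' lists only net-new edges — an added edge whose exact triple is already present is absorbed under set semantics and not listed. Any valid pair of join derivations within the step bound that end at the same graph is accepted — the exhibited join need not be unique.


branch 1 start:
nodes: 0:z, 1:z, 2:z
edges: (0,1,ee)
branch 2 start:
nodes: 0:z, 1:z, 2:z
edges: (2,1,e)
branch 1 step 1: rule r3; match: 0->0, 1->1; deleted nodes (none); deleted edges (0,1,ee); added nodes (none); added edges (0,1,e); result: nodes: 0:z, 1:z, 2:z edges: (0,1,e)
branch 2 step 1: rule r2; match: 0->2, 1->1, 2->0; deleted nodes (none); deleted edges (2,1,e); added nodes (none); added edges (0,1,e); result: nodes: 0:z, 1:z, 2:z edges: (0,1,e)
common:
nodes: 0:z, 1:z, 2:z
edges: (0,1,e)


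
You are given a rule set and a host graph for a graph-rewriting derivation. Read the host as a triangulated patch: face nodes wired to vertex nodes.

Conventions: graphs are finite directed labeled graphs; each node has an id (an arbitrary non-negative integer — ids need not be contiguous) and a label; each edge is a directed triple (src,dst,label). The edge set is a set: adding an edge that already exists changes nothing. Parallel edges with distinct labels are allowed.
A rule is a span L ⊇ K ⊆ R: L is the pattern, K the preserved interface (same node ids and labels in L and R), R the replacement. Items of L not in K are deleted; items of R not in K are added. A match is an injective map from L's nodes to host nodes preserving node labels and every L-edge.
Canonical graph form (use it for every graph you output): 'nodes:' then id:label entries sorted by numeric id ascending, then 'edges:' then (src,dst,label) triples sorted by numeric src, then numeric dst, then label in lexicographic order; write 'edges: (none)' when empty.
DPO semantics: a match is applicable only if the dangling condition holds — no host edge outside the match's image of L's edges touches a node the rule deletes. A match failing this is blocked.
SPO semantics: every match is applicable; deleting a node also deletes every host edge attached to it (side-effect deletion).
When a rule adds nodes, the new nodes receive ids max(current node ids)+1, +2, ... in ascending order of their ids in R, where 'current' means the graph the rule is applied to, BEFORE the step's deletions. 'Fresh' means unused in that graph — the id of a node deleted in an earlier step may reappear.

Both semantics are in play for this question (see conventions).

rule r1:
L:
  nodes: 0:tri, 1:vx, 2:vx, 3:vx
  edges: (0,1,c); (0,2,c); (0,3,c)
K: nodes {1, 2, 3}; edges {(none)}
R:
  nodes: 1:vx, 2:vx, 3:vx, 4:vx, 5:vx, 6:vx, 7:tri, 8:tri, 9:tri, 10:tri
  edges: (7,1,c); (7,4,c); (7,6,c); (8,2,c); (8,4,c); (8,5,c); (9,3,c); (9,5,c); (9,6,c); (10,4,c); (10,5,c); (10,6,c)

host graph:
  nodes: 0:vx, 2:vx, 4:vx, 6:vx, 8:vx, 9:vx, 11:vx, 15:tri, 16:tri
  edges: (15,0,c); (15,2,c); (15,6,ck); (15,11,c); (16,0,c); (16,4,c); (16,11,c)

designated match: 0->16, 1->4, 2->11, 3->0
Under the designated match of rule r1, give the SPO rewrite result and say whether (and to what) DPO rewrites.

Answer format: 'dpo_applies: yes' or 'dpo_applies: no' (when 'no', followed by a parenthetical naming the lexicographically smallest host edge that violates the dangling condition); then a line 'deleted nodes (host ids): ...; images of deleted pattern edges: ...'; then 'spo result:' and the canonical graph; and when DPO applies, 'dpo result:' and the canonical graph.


dpo_applies: yes
deleted nodes (host ids): 16; images of deleted pattern edges: (16,0,c); (16,4,c); (16,11,c)
spo result:
nodes: 0:vx, 2:vx, 4:vx, 6:vx, 8:vx, 9:vx, 11:vx, 15:tri, 17:vx, 18:vx, 19:vx, 20:tri, 21:tri, 22:tri, 23:tri
edges: (15,0,c); (15,2,c); (15,6,ck); (15,11,c); (20,4,c); (20,17,c); (20,19,c); (21,11,c); (21,17,c); (21,18,c); (22,0,c); (22,18,c); (22,19,c); (23,17,c); (23,18,c); (23,19,c)
dpo result:
nodes: 0:vx, 2:vx, 4:vx, 6:vx, 8:vx, 9:vx, 11:vx, 15:tri, 17:vx, 18:vx, 19:vx, 20:tri, 21:tri, 22:tri, 23:tri
edges: (15,0,c); (15,2,c); (15,6,ck); (15,11,c); (20,4,c); (20,17,c); (20,19,c); (21,11,c); (21,17,c); (21,18,c); (22,0,c); (22,18,c); (22,19,c); (23,17,c); (23,18,c); (23,19,c)


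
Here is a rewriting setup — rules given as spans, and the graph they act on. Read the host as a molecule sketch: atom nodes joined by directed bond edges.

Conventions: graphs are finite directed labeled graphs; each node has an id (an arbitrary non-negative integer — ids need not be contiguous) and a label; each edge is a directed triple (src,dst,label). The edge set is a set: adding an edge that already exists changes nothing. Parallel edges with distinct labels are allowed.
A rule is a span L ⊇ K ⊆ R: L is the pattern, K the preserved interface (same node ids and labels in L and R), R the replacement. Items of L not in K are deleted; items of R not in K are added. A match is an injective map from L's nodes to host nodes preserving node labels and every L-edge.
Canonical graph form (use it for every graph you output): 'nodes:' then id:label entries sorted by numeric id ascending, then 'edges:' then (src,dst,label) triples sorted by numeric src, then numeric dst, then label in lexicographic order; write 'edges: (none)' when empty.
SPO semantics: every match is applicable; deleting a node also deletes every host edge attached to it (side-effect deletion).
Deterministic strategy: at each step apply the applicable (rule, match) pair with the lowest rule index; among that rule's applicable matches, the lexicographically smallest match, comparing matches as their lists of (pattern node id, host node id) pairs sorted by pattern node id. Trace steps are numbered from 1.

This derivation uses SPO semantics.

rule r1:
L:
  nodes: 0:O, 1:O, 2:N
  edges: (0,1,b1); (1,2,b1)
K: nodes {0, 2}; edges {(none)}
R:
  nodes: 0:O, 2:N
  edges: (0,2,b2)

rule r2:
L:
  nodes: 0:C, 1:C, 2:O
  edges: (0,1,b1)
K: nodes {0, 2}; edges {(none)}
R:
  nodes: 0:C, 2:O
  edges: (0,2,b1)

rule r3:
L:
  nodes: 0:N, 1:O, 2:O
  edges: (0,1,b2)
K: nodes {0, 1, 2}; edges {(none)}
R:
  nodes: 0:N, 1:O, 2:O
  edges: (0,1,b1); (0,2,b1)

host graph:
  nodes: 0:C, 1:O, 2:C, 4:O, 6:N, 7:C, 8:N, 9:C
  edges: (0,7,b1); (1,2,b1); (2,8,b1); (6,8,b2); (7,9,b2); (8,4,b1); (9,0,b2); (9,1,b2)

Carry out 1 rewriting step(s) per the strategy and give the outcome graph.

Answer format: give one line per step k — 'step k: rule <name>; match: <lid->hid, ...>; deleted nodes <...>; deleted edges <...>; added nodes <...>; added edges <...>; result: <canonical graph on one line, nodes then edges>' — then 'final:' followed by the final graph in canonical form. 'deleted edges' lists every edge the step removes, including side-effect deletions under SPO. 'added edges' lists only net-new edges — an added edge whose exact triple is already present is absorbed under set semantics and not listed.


step 1: rule r2; match: 0->0, 1->7, 2->1; deleted nodes 7; deleted edges (0,7,b1); (7,9,b2); added nodes (none); added edges (0,1,b1); result: nodes: 0:C, 1:O, 2:C, 4:O, 6:N, 8:N, 9:C edges: (0,1,b1); (1,2,b1); (2,8,b1); (6,8,b2); (8,4,b1); (9,0,b2); (9,1,b2)
final:
nodes: 0:C, 1:O, 2:C, 4:O, 6:N, 8:N, 9:C
edges: (0,1,b1); (1,2,b1); (2,8,b1); (6,8,b2); (8,4,b1); (9,0,b2); (9,1,b2)


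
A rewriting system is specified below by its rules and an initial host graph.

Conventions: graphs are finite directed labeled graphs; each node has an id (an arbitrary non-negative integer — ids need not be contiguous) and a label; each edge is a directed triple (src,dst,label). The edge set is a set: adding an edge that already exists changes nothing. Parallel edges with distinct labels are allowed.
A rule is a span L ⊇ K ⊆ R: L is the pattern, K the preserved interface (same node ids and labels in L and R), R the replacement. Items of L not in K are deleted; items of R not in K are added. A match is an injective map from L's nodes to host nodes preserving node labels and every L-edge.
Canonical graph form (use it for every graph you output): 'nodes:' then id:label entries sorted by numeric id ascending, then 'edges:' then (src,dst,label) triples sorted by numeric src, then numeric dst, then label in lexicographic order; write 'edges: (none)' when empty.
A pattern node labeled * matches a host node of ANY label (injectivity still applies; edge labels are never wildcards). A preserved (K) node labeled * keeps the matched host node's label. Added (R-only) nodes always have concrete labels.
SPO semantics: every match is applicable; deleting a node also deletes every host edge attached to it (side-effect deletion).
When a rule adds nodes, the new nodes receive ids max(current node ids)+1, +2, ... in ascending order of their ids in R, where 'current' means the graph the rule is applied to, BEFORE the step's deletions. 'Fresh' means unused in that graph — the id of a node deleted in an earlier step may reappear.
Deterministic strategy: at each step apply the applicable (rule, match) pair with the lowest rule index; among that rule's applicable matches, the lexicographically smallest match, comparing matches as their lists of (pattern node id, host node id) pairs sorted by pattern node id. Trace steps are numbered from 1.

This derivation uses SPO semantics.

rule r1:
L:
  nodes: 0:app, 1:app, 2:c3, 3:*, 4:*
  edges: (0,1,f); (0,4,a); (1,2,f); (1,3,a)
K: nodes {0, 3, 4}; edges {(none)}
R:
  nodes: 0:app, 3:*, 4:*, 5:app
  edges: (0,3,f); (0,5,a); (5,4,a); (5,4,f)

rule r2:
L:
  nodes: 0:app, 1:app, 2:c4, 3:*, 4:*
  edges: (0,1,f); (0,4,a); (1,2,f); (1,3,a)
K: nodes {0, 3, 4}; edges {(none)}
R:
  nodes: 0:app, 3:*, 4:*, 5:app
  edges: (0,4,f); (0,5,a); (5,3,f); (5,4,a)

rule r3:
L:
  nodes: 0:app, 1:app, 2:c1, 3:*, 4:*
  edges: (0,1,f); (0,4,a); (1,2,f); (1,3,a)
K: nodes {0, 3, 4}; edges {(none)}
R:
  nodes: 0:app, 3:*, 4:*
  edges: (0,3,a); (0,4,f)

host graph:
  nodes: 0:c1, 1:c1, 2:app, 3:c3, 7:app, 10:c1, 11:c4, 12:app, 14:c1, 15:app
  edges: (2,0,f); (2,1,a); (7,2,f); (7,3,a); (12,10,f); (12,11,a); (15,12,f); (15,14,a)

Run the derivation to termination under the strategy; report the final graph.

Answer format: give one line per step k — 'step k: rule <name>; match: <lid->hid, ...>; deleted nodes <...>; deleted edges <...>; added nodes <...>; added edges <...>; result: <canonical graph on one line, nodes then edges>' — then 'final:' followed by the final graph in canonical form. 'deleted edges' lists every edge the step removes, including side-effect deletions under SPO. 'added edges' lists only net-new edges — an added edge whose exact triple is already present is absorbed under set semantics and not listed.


step 1: rule r3; match: 0->7, 1->2, 2->0, 3->1, 4->3; deleted nodes 0, 2; deleted edges (2,0,f); (2,1,a); (7,2,f); (7,3,a); added nodes (none); added edges (7,1,a); (7,3,f); result: nodes: 1:c1, 3:c3, 7:app, 10:c1, 11:c4, 12:app, 14:c1, 15:app edges: (7,1,a); (7,3,f); (12,10,f); (12,11,a); (15,12,f); (15,14,a)
step 2: rule r3; match: 0->15, 1->12, 2->10, 3->11, 4->14; deleted nodes 10, 12; deleted edges (12,10,f); (12,11,a); (15,12,f); (15,14,a); added nodes (none); added edges (15,11,a); (15,14,f); result: nodes: 1:c1, 3:c3, 7:app, 11:c4, 14:c1, 15:app edges: (7,1,a); (7,3,f); (15,11,a); (15,14,f)
final:
nodes: 1:c1, 3:c3, 7:app, 11:c4, 14:c1, 15:app
edges: (7,1,a); (7,3,f); (15,11,a); (15,14,f)


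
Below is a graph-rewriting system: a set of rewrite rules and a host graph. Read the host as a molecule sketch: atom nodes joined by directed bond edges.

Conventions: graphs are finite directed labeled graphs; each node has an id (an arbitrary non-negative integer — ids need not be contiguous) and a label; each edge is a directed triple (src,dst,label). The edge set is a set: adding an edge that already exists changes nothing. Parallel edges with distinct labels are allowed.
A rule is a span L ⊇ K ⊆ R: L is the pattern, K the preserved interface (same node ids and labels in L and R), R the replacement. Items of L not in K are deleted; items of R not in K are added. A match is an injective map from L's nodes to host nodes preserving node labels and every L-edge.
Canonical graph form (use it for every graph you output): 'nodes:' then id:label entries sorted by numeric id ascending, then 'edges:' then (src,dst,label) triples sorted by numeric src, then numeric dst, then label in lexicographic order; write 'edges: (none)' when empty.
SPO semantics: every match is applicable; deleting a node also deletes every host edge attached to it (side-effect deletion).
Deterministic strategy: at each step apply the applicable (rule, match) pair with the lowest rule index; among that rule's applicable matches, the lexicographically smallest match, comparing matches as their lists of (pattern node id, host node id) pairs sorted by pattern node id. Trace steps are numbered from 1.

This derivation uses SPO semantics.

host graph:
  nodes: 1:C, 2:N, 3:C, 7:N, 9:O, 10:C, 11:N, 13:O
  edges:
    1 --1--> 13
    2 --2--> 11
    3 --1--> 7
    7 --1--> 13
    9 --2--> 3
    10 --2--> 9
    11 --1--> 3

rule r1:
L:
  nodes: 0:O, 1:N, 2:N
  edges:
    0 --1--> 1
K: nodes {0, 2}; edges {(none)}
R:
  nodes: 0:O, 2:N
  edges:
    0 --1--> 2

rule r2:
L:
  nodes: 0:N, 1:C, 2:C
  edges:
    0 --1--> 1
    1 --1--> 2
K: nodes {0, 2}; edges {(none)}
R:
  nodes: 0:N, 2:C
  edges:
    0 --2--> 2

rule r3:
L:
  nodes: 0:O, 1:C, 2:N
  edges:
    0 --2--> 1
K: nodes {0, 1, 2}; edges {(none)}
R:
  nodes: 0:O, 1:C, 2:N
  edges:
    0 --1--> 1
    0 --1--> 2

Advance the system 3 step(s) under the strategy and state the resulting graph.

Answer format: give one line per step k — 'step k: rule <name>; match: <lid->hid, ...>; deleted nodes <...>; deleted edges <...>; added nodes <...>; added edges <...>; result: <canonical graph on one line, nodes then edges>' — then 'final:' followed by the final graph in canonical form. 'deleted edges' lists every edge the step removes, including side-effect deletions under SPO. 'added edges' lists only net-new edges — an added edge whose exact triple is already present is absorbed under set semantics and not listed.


step 1: rule r3; match: 0->9, 1->3, 2->2; deleted nodes (none); deleted edges (9,3,2); added nodes (none); added edges (9,2,1); (9,3,1); result: nodes: 1:C, 2:N, 3:C, 7:N, 9:O, 10:C, 11:N, 13:O edges: (1,13,1); (2,11,2); (3,7,1); (7,13,1); (9,2,1); (9,3,1); (10,9,2); (11,3,1)
step 2: rule r1; match: 0->9, 1->2, 2->7; deleted nodes 2; deleted edges (2,11,2); (9,2,1); added nodes (none); added edges (9,7,1); result: nodes: 1:C, 3:C, 7:N, 9:O, 10:C, 11:N, 13:O edges: (1,13,1); (3,7,1); (7,13,1); (9,3,1); (9,7,1); (10,9,2); (11,3,1)
step 3: rule r1; match: 0->9, 1->7, 2->11; deleted nodes 7; deleted edges (3,7,1); (7,13,1); (9,7,1); added nodes (none); added edges (9,11,1); result: nodes: 1:C, 3:C, 9:O, 10:C, 11:N, 13:O edges: (1,13,1); (9,3,1); (9,11,1); (10,9,2); (11,3,1)
final:
nodes: 1:C, 3:C, 9:O, 10:C, 11:N, 13:O
edges: (1,13,1); (9,3,1); (9,11,1); (10,9,2); (11,3,1)


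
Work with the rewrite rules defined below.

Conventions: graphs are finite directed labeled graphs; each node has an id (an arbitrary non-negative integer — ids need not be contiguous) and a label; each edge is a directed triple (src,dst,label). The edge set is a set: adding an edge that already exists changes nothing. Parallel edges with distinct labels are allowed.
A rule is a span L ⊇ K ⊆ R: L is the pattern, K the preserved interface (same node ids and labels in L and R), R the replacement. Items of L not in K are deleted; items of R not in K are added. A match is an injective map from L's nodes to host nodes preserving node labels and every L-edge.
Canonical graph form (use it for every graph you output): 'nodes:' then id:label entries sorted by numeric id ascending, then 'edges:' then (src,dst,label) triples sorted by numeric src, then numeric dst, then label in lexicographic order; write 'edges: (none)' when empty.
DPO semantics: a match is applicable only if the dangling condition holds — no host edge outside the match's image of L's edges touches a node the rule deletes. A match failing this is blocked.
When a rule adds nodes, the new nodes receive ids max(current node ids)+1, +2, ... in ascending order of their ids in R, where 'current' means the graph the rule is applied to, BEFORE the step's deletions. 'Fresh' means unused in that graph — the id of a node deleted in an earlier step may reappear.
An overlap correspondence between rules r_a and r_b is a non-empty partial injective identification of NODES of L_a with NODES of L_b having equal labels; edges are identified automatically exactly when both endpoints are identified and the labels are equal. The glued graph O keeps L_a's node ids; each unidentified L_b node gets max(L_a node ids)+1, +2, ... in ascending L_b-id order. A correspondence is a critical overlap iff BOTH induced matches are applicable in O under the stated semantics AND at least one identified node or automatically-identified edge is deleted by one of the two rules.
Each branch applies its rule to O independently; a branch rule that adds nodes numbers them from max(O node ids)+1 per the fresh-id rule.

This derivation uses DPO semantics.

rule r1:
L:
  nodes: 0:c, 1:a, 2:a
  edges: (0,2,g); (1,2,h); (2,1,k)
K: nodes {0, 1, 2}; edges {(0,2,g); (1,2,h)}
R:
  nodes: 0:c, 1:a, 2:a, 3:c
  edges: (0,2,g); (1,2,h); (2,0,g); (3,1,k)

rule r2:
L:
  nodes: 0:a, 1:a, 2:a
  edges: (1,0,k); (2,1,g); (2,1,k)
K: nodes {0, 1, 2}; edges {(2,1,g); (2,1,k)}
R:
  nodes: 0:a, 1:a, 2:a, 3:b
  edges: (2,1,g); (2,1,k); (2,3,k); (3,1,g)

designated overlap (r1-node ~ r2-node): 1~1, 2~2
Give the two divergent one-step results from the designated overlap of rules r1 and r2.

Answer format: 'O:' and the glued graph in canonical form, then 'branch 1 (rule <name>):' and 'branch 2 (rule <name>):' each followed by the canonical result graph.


O:
nodes: 0:c, 1:a, 2:a, 3:a
edges: (0,2,g); (1,2,h); (1,3,k); (2,1,g); (2,1,k)
branch 1 (rule r1):
nodes: 0:c, 1:a, 2:a, 3:a, 4:c
edges: (0,2,g); (1,2,h); (1,3,k); (2,0,g); (2,1,g); (4,1,k)
branch 2 (rule r2):
nodes: 0:c, 1:a, 2:a, 3:a, 4:b
edges: (0,2,g); (1,2,h); (2,1,g); (2,1,k); (2,4,k); (4,1,g)


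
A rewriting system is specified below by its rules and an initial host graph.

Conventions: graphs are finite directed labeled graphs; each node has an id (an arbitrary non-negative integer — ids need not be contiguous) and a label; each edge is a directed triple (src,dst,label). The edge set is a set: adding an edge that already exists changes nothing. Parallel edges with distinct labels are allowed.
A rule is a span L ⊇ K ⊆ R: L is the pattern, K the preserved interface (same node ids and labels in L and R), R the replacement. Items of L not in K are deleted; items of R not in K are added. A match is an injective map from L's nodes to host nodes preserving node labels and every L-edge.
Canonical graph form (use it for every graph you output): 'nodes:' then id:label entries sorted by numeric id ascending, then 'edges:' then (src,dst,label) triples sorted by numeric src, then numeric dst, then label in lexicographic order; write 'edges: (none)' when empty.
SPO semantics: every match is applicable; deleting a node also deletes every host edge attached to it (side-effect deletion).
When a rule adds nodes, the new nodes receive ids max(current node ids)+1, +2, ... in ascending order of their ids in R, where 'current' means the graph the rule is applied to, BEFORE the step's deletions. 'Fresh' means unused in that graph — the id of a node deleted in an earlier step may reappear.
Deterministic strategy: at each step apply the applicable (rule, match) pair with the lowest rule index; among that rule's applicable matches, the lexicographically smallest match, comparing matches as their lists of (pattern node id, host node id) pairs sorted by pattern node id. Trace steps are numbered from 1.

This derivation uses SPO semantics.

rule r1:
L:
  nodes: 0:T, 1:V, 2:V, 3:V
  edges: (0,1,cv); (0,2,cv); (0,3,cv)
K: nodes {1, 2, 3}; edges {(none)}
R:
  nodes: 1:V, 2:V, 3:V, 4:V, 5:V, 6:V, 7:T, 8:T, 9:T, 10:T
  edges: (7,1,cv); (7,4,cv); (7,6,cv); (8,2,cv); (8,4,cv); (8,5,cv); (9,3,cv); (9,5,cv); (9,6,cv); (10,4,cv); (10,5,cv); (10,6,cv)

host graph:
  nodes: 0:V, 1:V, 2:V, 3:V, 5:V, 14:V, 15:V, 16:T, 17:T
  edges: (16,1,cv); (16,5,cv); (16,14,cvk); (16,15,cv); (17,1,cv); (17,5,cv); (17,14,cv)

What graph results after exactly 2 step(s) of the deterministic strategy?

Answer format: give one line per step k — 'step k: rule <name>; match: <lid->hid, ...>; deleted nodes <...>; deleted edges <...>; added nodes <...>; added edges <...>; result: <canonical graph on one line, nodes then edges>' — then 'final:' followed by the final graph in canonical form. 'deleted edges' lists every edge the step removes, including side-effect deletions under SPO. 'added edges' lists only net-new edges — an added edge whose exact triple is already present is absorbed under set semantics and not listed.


step 1: rule r1; match: 0->16, 1->1, 2->5, 3->15; deleted nodes 16; deleted edges (16,1,cv); (16,5,cv); (16,14,cvk); (16,15,cv); added nodes 18, 19, 20, 21, 22, 23, 24; added edges (21,1,cv); (21,18,cv); (21,20,cv); (22,5,cv); (22,18,cv); (22,19,cv); (23,15,cv); (23,19,cv); (23,20,cv); (24,18,cv); (24,19,cv); (24,20,cv); result: nodes: 0:V, 1:V, 2:V, 3:V, 5:V, 14:V, 15:V, 17:T, 18:V, 19:V, 20:V, 21:T, 22:T, 23:T, 24:T edges: (17,1,cv); (17,5,cv); (17,14,cv); (21,1,cv); (21,18,cv); (21,20,cv); (22,5,cv); (22,18,cv); (22,19,cv); (23,15,cv); (23,19,cv); (23,20,cv); (24,18,cv); (24,19,cv); (24,20,cv)
step 2: rule r1; match: 0->17, 1->1, 2->5, 3->14; deleted nodes 17; deleted edges (17,1,cv); (17,5,cv); (17,14,cv); added nodes 25, 26, 27, 28, 29, 30, 31; added edges (28,1,cv); (28,25,cv); (28,27,cv); (29,5,cv); (29,25,cv); (29,26,cv); (30,14,cv); (30,26,cv); (30,27,cv); (31,25,cv); (31,26,cv); (31,27,cv); result: nodes: 0:V, 1:V, 2:V, 3:V, 5:V, 14:V, 15:V, 18:V, 19:V, 20:V, 21:T, 22:T, 23:T, 24:T, 25:V, 26:V, 27:V, 28:T, 29:T, 30:T, 31:T edges: (21,1,cv); (21,18,cv); (21,20,cv); (22,5,cv); (22,18,cv); (22,19,cv); (23,15,cv); (23,19,cv); (23,20,cv); (24,18,cv); (24,19,cv); (24,20,cv); (28,1,cv); (28,25,cv); (28,27,cv); (29,5,cv); (29,25,cv); (29,26,cv); (30,14,cv); (30,26,cv); (30,27,cv); (31,25,cv); (31,26,cv); (31,27,cv)
final:
nodes: 0:V, 1:V, 2:V, 3:V, 5:V, 14:V, 15:V, 18:V, 19:V, 20:V, 21:T, 22:T, 23:T, 24:T, 25:V, 26:V, 27:V, 28:T, 29:T, 30:T, 31:T
edges: (21,1,cv); (21,18,cv); (21,20,cv); (22,5,cv); (22,18,cv); (22,19,cv); (23,15,cv); (23,19,cv); (23,20,cv); (24,18,cv); (24,19,cv); (24,20,cv); (28,1,cv); (28,25,cv); (28,27,cv); (29,5,cv); (29,25,cv); (29,26,cv); (30,14,cv); (30,26,cv); (30,27,cv); (31,25,cv); (31,26,cv); (31,27,cv)
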